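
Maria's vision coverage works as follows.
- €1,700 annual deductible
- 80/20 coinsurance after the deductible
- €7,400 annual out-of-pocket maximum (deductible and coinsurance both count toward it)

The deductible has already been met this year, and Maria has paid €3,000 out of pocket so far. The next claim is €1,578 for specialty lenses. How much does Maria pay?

The deductible is already satisfied, so the full bill goes to coinsurance.
20% of €1,578 = €315.60 falls to the member.
Year-to-date out-of-pocket becomes €3,000 + €315.60 = €3,315.60, still under the €7,400 maximum, so no cap applies.

€315.60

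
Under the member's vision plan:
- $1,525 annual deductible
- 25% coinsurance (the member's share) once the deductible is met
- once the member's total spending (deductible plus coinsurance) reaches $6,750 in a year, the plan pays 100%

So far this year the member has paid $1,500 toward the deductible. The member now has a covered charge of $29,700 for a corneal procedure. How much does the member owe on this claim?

Deductible still to meet: $1,525 − $1,500 = $25.
That leaves $29,700 − $25 = $29,675 for coinsurance.
Member's 25% share of $29,675 is $7,418.75.
That puts the member's cost at $25 + $7,418.75 = $7,443.75 before any cap.
That would bring total out-of-pocket to $8,943.75, past the $6,750 cap. The member is capped at $6,750 − $1,500 = $5,250 on this claim.

$5,250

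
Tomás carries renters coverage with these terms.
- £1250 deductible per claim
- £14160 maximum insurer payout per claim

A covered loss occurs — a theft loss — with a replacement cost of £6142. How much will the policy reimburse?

After the deductible, £6142 − £1250 = £4892 remains.
That's under the £14160 cap, so the insurer reimburses the full £4892.

£4892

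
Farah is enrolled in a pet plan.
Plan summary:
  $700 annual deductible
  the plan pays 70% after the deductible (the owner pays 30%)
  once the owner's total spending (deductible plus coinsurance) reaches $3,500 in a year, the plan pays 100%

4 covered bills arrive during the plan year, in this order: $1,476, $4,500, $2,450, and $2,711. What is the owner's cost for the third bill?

#1 ($1,476): deductible takes $700, $776 remains; owner's 30% is $232.80. Owner pays $932.80; OOP now $932.80.
#2 ($4,500): deductible met; 30% of $4,500 = $1,350. Cost to owner: $1,350. OOP to date $2,282.80.
#3 ($2,450): 30% coinsurance on $2,450 = $735. Cost to owner: $735. OOP to date $3,017.80.

$735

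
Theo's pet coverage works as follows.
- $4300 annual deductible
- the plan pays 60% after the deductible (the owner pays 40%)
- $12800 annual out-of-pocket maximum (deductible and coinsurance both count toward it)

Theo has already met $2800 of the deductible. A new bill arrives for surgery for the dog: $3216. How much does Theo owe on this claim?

Deductible still to meet: $4300 − $2800 = $1500.
That leaves $3216 − $1500 = $1716 for coinsurance.
Coinsurance: $1716 × 40% = $686.40.
That puts the owner's cost at $1500 + $686.40 = $2186.40 before any cap.
Cumulative spending $2800 + $2186.40 = $4986.40 stays under the $12800 maximum.

$2186.40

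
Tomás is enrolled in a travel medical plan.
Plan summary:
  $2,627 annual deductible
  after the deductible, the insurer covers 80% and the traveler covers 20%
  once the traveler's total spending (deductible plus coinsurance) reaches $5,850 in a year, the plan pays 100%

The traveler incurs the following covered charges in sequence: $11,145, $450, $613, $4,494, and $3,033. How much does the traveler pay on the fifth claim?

$408

Claim 1 ($11,145): $2,627 to deductible, leaving $8,518; traveler's 20% is $1,703.60. Traveler owes $4,330.60 (running OOP $4,330.60).
Claim 2 ($450): deductible met; 20% of $450 = $90. Traveler pays $90; OOP now $4,420.60.
Claim 3 ($613): deductible met; 20% of $613 = $122.60. Traveler pays $122.60; OOP now $4,543.20.
Claim 4 ($4,494): 20% coinsurance on $4,494 = $898.80. Cost to traveler: $898.80. OOP to date $5,442.
Claim 5 ($3,033): deductible met; 20% of $3,033 = $606.60. OOP would hit $6,048.60 > $5,850, so the cap limits the traveler to $5,850 − $5,442 = $408.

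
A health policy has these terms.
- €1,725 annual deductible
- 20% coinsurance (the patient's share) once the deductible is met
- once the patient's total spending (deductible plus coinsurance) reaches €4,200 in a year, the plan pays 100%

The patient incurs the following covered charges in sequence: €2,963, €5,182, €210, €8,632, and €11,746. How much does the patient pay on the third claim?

€42

Bill 1, €2,963: €1,725 to deductible, leaving €1,238; coinsurance €1,238 × 20% = €247.60. Patient pays €1,972.60; OOP now €1,972.60.
Bill 2, €5,182: deductible met; 20% of €5,182 = €1,036.40. Patient owes €1,036.40 (running OOP €3,009).
Bill 3, €210: deductible met; 20% of €210 = €42. Patient owes €42 (running OOP €3,051).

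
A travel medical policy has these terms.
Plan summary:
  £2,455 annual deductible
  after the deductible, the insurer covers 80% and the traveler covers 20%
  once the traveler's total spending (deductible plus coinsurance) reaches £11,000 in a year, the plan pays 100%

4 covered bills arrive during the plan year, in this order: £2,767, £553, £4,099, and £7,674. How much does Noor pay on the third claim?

Bill 1, £2,767: £2,455 finishes the deductible; £312 goes to coinsurance; 20% of £312 = £62.40. Traveler owes £2,517.40 (running OOP £2,517.40).
Bill 2, £553: 20% coinsurance on £553 = £110.60. Cost to traveler: £110.60. OOP to date £2,628.
Bill 3, £4,099: deductible already satisfied, so traveler's share is 20% × £4,099 = £819.80. Cost to traveler: £819.80. OOP to date £3,447.80.

£819.80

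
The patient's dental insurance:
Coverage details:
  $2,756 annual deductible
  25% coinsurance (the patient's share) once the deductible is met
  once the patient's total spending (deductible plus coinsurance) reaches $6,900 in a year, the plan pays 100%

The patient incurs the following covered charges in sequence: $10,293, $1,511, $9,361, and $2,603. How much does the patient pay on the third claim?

$1,882

Claim 1 — $10,293: $2,756 to deductible, leaving $7,537; 25% of $7,537 = $1,884.25. Patient owes $4,640.25 (running OOP $4,640.25).
Claim 2 — $1,511: deductible already satisfied, so patient's share is 25% × $1,511 = $377.75. Cost to patient: $377.75. OOP to date $5,018.
Claim 3 — $9,361: 25% coinsurance on $9,361 = $2,340.25. OOP would hit $7,358.25 > $6,900, so the cap limits the patient to $6,900 − $5,018 = $1,882.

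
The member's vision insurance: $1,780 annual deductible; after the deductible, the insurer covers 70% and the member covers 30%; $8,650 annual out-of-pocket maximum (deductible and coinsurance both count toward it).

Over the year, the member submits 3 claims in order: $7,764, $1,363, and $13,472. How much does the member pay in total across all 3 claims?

$8,025.70

Bill 1, $7,764: $1,780 to deductible, leaving $5,984; member's 30% is $1,795.20. Member owes $3,575.20 (running OOP $3,575.20).
Bill 2, $1,363: deductible already satisfied, so member's share is 30% × $1,363 = $408.90. Cost to member: $408.90. OOP to date $3,984.10.
Bill 3, $13,472: deductible met; 30% of $13,472 = $4,041.60. Member pays $4,041.60; OOP now $8,025.70.
Total paid by the member: $3,575.20 + $408.90 + $4,041.60 = $8,025.70.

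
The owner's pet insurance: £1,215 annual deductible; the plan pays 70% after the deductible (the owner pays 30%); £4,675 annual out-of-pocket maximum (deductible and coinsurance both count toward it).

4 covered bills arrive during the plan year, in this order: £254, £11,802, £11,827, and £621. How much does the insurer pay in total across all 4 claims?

Claim 1 — £254: fully absorbed by the deductible. Cost to owner: £254. OOP to date £254. Plan pays £254 − £254 = £0.
Claim 2 — £11,802: £961 finishes the deductible; £10,841 goes to coinsurance; 30% of £10,841 = £3,252.30. Owner pays £4,213.30; OOP now £4,467.30. Plan pays £11,802 − £4,213.30 = £7,588.70.
Claim 3 — £11,827: deductible already satisfied, so owner's share is 30% × £11,827 = £3,548.10. That would push OOP to £8,015.40, over the £4,675 cap, so owner pays £4,675 − £4,467.30 = £207.70. Insurer: £11,827 − £207.70 = £11,619.30.
Claim 4 — £621: 30% coinsurance on £621 = £186.30. That would push OOP to £4,861.30, over the £4,675 cap, so owner pays £4,675 − £4,675 = £0. Insurer: £621 − £0 = £621.
Insurer total: £0 + £7,588.70 + £11,619.30 + £621 = £19,829.

£19,829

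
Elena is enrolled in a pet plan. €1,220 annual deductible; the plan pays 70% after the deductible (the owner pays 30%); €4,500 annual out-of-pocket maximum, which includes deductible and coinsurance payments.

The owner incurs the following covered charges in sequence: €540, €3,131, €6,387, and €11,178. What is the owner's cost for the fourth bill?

€628.60

#1 (€540): all of it applies to the deductible. Owner owes €540 (running OOP €540).
#2 (€3,131): deductible takes €680, €2,451 remains; 30% of €2,451 = €735.30. Cost to owner: €1,415.30. OOP to date €1,955.30.
#3 (€6,387): 30% coinsurance on €6,387 = €1,916.10. Cost to owner: €1,916.10. OOP to date €3,871.40.
#4 (€11,178): deductible met; 30% of €11,178 = €3,353.40. That would push OOP to €7,224.80, over the €4,500 cap, so owner pays €4,500 − €3,871.40 = €628.60.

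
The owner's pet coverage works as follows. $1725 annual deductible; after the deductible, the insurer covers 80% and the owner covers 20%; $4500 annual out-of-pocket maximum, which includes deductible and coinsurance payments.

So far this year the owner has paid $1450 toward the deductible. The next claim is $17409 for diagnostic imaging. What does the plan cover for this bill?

$1450 of the $1725 deductible is already met, leaving $275.
The remaining $17134 (= $17409 − $275) moves to coinsurance.
20% of $17134 = $3426.80 falls to the owner.
That puts the owner's cost at $275 + $3426.80 = $3701.80 before any cap.
That would bring total out-of-pocket to $5151.80, past the $4500 cap. The owner is capped at $4500 − $1450 = $3050 on this claim.
The plan picks up $17409 − $3050 = $14359.

$14359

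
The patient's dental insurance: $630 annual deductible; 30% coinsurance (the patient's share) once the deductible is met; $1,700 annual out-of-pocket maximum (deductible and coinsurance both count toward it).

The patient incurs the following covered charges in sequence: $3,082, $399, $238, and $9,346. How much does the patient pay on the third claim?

Claim 1 ($3,082): $630 finishes the deductible; $2,452 goes to coinsurance; patient's 30% is $735.60. Patient pays $1,365.60; OOP now $1,365.60.
Claim 2 ($399): deductible already satisfied, so patient's share is 30% × $399 = $119.70. Cost to patient: $119.70. OOP to date $1,485.30.
Claim 3 ($238): deductible already satisfied, so patient's share is 30% × $238 = $71.40. Patient pays $71.40; OOP now $1,556.70.

$71.40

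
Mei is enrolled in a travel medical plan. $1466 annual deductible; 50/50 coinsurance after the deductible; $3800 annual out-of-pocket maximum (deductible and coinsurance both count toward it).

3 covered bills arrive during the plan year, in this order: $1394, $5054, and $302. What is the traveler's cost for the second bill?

$2406

Bill 1, $1394: entire amount goes to the deductible. Traveler pays $1394; OOP now $1394.
Bill 2, $5054: $72 to deductible, leaving $4982; coinsurance $4982 × 50% = $2491. Claim cost before the cap: $72 + $2491 = $2563. That would push OOP to $3957, over the $3800 cap, so traveler pays $3800 − $1394 = $2406.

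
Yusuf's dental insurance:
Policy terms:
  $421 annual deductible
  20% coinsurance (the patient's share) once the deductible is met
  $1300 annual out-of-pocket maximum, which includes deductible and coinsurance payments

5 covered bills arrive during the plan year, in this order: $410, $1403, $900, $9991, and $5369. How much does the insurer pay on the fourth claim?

Bill 1, $410: entire amount goes to the deductible. Patient owes $410 (running OOP $410). Plan pays $410 − $410 = $0.
Bill 2, $1403: $11 finishes the deductible; $1392 goes to coinsurance; patient's 20% is $278.40. Patient owes $289.40 (running OOP $699.40). Plan pays $1403 − $289.40 = $1113.60.
Bill 3, $900: 20% coinsurance on $900 = $180. Patient owes $180 (running OOP $879.40). Plan pays $900 − $180 = $720.
Bill 4, $9991: deductible already satisfied, so patient's share is 20% × $9991 = $1998.20. OOP would hit $2877.60 > $1300, so the cap limits the patient to $1300 − $879.40 = $420.60. Insurer: $9991 − $420.60 = $9570.40.

$9570.40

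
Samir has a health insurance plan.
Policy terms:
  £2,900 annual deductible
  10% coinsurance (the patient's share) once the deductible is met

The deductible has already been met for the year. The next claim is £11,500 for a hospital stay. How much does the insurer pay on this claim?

£10,350

The deductible is already satisfied, so the full bill goes to coinsurance.
10% of £11,500 = £1,150 falls to the patient.
The plan picks up £11,500 − £1,150 = £10,350.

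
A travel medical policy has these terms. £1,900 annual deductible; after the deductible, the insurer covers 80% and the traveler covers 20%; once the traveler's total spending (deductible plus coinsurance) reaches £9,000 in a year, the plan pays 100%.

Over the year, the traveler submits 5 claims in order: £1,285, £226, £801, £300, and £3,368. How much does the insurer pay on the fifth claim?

£2,694.40

Claim 1 — £1,285: entire amount goes to the deductible. Cost to traveler: £1,285. OOP to date £1,285. Insurer: £1,285 − £1,285 = £0.
Claim 2 — £226: all of it applies to the deductible. Traveler owes £226 (running OOP £1,511). Insurer: £226 − £226 = £0.
Claim 3 — £801: £389 finishes the deductible; £412 goes to coinsurance; traveler's 20% is £82.40. Cost to traveler: £471.40. OOP to date £1,982.40. Insurer: £801 − £471.40 = £329.60.
Claim 4 — £300: deductible met; 20% of £300 = £60. Cost to traveler: £60. OOP to date £2,042.40. Plan pays £300 − £60 = £240.
Claim 5 — £3,368: deductible already satisfied, so traveler's share is 20% × £3,368 = £673.60. Cost to traveler: £673.60. OOP to date £2,716. Plan pays £3,368 − £673.60 = £2,694.40.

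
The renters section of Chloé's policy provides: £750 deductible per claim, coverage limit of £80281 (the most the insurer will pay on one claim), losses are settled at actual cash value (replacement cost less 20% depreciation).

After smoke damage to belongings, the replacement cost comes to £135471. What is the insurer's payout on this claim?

£80281

Actual cash value after 20% depreciation: £135471 × 80% = £108376.80.
After the deductible, £108376.80 − £750 = £107626.80 remains.
£107626.80 exceeds the £80281 limit, so the insurer pays the limit: £80281.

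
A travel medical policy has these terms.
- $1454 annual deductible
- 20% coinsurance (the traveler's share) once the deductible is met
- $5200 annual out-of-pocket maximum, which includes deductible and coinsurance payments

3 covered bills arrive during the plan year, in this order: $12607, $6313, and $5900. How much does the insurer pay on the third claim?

$5647.20

#1 ($12607): deductible takes $1454, $11153 remains; 20% of $11153 = $2230.60. Traveler pays $3684.60; OOP now $3684.60. Plan pays $12607 − $3684.60 = $8922.40.
#2 ($6313): 20% coinsurance on $6313 = $1262.60. Cost to traveler: $1262.60. OOP to date $4947.20. Plan pays $6313 − $1262.60 = $5050.40.
#3 ($5900): deductible already satisfied, so traveler's share is 20% × $5900 = $1180. OOP would hit $6127.20 > $5200, so the cap limits the traveler to $5200 − $4947.20 = $252.80. Plan pays $5900 − $252.80 = $5647.20.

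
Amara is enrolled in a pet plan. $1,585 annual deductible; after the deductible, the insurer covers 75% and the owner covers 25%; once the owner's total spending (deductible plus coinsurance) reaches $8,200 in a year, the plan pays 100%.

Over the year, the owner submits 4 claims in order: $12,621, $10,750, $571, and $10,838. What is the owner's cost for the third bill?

Bill 1, $12,621: deductible takes $1,585, $11,036 remains; owner's 25% is $2,759. Owner pays $4,344; OOP now $4,344.
Bill 2, $10,750: deductible already satisfied, so owner's share is 25% × $10,750 = $2,687.50. Owner owes $2,687.50 (running OOP $7,031.50).
Bill 3, $571: deductible already satisfied, so owner's share is 25% × $571 = $142.75. Owner pays $142.75; OOP now $7,174.25.

$142.75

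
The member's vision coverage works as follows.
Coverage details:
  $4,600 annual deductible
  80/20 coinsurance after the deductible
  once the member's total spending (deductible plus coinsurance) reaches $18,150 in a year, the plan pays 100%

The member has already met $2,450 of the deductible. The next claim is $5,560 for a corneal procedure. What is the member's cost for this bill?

$2,450 of the $4,600 deductible is already met, leaving $2,150.
The remaining $3,410 (= $5,560 − $2,150) moves to coinsurance.
20% of $3,410 = $682 falls to the member.
That puts the member's cost at $2,150 + $682 = $2,832 before any cap.
Year-to-date out-of-pocket becomes $2,450 + $2,832 = $5,282, still under the $18,150 maximum, so no cap applies.

$2,832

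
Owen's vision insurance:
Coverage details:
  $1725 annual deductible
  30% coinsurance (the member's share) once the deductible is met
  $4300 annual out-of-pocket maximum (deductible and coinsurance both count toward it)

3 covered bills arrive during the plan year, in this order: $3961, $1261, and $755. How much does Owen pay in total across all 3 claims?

$3000.60

#1 ($3961): $1725 finishes the deductible; $2236 goes to coinsurance; member's 30% is $670.80. Member pays $2395.80; OOP now $2395.80.
#2 ($1261): deductible already satisfied, so member's share is 30% × $1261 = $378.30. Member pays $378.30; OOP now $2774.10.
#3 ($755): deductible already satisfied, so member's share is 30% × $755 = $226.50. Member owes $226.50 (running OOP $3000.60).
Total paid by the member: $2395.80 + $378.30 + $226.50 = $3000.60.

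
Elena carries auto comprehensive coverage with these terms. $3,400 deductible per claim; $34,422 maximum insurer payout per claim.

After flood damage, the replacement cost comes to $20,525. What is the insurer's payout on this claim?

After the deductible, $20,525 − $3,400 = $17,125 remains.
$17,125 is within the $34,422 limit, so the insurer pays $17,125.

$17,125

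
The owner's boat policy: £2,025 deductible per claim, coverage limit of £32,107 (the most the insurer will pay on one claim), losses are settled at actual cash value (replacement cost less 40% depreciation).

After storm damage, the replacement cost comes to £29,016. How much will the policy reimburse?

Depreciate 40%: the covered value is £29,016 × 0.6 = £17,409.60.
Less the £2,025 deductible: £17,409.60 − £2,025 = £15,384.60.
£15,384.60 ≤ £32,107, so the limit doesn't bind; insurer pays £15,384.60.

£15,384.60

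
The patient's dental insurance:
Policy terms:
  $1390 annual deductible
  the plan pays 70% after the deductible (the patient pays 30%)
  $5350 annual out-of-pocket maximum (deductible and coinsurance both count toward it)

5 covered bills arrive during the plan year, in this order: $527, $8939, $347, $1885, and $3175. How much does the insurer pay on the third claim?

$242.90

Claim 1 — $527: all of it applies to the deductible. Cost to patient: $527. OOP to date $527. Plan pays $527 − $527 = $0.
Claim 2 — $8939: $863 to deductible, leaving $8076; 30% of $8076 = $2422.80. Cost to patient: $3285.80. OOP to date $3812.80. Plan pays $8939 − $3285.80 = $5653.20.
Claim 3 — $347: deductible met; 30% of $347 = $104.10. Cost to patient: $104.10. OOP to date $3916.90. Insurer: $347 − $104.10 = $242.90.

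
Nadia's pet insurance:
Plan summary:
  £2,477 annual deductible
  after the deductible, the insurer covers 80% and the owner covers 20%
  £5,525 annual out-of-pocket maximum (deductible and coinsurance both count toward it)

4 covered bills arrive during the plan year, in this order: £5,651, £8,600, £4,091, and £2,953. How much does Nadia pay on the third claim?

Claim 1 — £5,651: £2,477 to deductible, leaving £3,174; 20% of £3,174 = £634.80. Owner owes £3,111.80 (running OOP £3,111.80).
Claim 2 — £8,600: deductible met; 20% of £8,600 = £1,720. Owner pays £1,720; OOP now £4,831.80.
Claim 3 — £4,091: deductible met; 20% of £4,091 = £818.20. Adding that to £4,831.80 gives £5,650, past the £5,525 cap; owner pays only £5,525 − £4,831.80 = £693.20.

£693.20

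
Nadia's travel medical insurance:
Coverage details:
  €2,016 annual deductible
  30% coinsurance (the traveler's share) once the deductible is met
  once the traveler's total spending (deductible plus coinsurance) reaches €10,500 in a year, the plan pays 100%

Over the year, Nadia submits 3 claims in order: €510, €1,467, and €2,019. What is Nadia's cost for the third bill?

Claim 1 — €510: all of it applies to the deductible. Traveler pays €510; OOP now €510.
Claim 2 — €1,467: all of it applies to the deductible. Traveler owes €1,467 (running OOP €1,977).
Claim 3 — €2,019: deductible takes €39, €1,980 remains; coinsurance €1,980 × 30% = €594. Traveler pays €633; OOP now €2,610.

€633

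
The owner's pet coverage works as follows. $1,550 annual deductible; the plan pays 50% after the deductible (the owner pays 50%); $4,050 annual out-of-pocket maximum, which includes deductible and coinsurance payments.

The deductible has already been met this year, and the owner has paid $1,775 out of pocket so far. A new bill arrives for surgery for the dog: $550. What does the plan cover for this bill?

The deductible is already satisfied, so the full bill goes to coinsurance.
Owner's 50% share of $550 is $275.
Cumulative spending $1,775 + $275 = $2,050 stays under the $4,050 maximum.
The plan picks up $550 − $275 = $275.

$275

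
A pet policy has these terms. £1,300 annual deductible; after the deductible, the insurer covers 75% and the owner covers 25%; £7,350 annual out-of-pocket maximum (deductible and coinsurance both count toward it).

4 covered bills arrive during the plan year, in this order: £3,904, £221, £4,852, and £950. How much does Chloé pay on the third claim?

Claim 1 — £3,904: £1,300 to deductible, leaving £2,604; 25% of £2,604 = £651. Owner owes £1,951 (running OOP £1,951).
Claim 2 — £221: deductible already satisfied, so owner's share is 25% × £221 = £55.25. Owner pays £55.25; OOP now £2,006.25.
Claim 3 — £4,852: deductible already satisfied, so owner's share is 25% × £4,852 = £1,213. Owner owes £1,213 (running OOP £3,219.25).

£1,213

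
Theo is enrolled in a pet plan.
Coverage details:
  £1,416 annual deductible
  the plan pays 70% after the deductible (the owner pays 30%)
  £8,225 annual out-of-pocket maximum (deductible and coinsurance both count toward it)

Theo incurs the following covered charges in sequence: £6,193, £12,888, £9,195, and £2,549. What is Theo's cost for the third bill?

£1,509.50

Claim 1 (£6,193): £1,416 finishes the deductible; £4,777 goes to coinsurance; coinsurance £4,777 × 30% = £1,433.10. Owner owes £2,849.10 (running OOP £2,849.10).
Claim 2 (£12,888): deductible already satisfied, so owner's share is 30% × £12,888 = £3,866.40. Owner pays £3,866.40; OOP now £6,715.50.
Claim 3 (£9,195): deductible met; 30% of £9,195 = £2,758.50. Adding that to £6,715.50 gives £9,474, past the £8,225 cap; owner pays only £8,225 − £6,715.50 = £1,509.50.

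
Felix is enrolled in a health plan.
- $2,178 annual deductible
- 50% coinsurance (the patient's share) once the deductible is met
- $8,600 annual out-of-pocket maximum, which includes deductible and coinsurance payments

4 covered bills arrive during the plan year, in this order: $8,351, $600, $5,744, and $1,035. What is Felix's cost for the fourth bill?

$163.50

Claim 1 — $8,351: $2,178 finishes the deductible; $6,173 goes to coinsurance; 50% of $6,173 = $3,086.50. Cost to patient: $5,264.50. OOP to date $5,264.50.
Claim 2 — $600: 50% coinsurance on $600 = $300. Patient pays $300; OOP now $5,564.50.
Claim 3 — $5,744: 50% coinsurance on $5,744 = $2,872. Cost to patient: $2,872. OOP to date $8,436.50.
Claim 4 — $1,035: 50% coinsurance on $1,035 = $517.50. That would push OOP to $8,954, over the $8,600 cap, so patient pays $8,600 − $8,436.50 = $163.50.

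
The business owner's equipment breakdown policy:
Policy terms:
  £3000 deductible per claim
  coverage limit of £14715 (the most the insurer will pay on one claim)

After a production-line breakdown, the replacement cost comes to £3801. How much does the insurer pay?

Less the £3000 deductible: £3801 − £3000 = £801.
£801 ≤ £14715, so the limit doesn't bind; insurer pays £801.

£801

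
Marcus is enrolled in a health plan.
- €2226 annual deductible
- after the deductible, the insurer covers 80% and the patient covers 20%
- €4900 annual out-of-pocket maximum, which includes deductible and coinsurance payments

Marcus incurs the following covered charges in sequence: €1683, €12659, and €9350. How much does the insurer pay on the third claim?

Bill 1, €1683: fully absorbed by the deductible. Patient pays €1683; OOP now €1683. Insurer: €1683 − €1683 = €0.
Bill 2, €12659: €543 finishes the deductible; €12116 goes to coinsurance; 20% of €12116 = €2423.20. Cost to patient: €2966.20. OOP to date €4649.20. Plan pays €12659 − €2966.20 = €9692.80.
Bill 3, €9350: deductible already satisfied, so patient's share is 20% × €9350 = €1870. Adding that to €4649.20 gives €6519.20, past the €4900 cap; patient pays only €4900 − €4649.20 = €250.80. Plan pays €9350 − €250.80 = €9099.20.

€9099.20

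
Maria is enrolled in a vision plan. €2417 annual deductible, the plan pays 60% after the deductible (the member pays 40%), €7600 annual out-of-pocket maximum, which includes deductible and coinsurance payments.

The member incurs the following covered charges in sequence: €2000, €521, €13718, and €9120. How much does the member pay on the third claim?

€5141.40

Bill 1, €2000: entire amount goes to the deductible. Member owes €2000 (running OOP €2000).
Bill 2, €521: deductible takes €417, €104 remains; member's 40% is €41.60. Member pays €458.60; OOP now €2458.60.
Bill 3, €13718: deductible already satisfied, so member's share is 40% × €13718 = €5487.20. Adding that to €2458.60 gives €7945.80, past the €7600 cap; member pays only €7600 − €2458.60 = €5141.40.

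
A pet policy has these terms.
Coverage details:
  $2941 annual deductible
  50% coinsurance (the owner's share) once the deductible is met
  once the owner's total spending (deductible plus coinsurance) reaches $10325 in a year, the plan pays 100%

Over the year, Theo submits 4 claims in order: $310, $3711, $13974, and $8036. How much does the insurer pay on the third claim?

$7130

Claim 1 ($310): all of it applies to the deductible. Cost to owner: $310. OOP to date $310. Plan pays $310 − $310 = $0.
Claim 2 ($3711): $2631 finishes the deductible; $1080 goes to coinsurance; 50% of $1080 = $540. Cost to owner: $3171. OOP to date $3481. Plan pays $3711 − $3171 = $540.
Claim 3 ($13974): deductible met; 50% of $13974 = $6987. OOP would hit $10468 > $10325, so the cap limits the owner to $10325 − $3481 = $6844. Insurer: $13974 − $6844 = $7130.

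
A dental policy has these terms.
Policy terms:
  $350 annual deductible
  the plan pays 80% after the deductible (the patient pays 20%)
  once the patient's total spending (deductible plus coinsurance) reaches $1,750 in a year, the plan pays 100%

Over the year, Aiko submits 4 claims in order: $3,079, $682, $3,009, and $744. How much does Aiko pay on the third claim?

$601.80

Claim 1 — $3,079: $350 finishes the deductible; $2,729 goes to coinsurance; patient's 20% is $545.80. Patient pays $895.80; OOP now $895.80.
Claim 2 — $682: deductible already satisfied, so patient's share is 20% × $682 = $136.40. Patient owes $136.40 (running OOP $1,032.20).
Claim 3 — $3,009: deductible met; 20% of $3,009 = $601.80. Cost to patient: $601.80. OOP to date $1,634.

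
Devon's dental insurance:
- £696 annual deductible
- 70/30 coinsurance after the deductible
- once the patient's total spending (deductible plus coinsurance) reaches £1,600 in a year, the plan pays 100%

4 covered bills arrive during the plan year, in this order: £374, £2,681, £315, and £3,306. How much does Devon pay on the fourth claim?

£101.80

Bill 1, £374: entire amount goes to the deductible. Patient owes £374 (running OOP £374).
Bill 2, £2,681: £322 to deductible, leaving £2,359; patient's 30% is £707.70. Cost to patient: £1,029.70. OOP to date £1,403.70.
Bill 3, £315: 30% coinsurance on £315 = £94.50. Patient owes £94.50 (running OOP £1,498.20).
Bill 4, £3,306: deductible already satisfied, so patient's share is 30% × £3,306 = £991.80. That would push OOP to £2,490, over the £1,600 cap, so patient pays £1,600 − £1,498.20 = £101.80.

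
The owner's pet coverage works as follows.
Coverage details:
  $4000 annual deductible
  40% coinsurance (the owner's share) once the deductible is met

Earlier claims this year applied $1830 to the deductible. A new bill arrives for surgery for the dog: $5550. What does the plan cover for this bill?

$2028

Remaining deductible: $4000 − $1830 = $2170.
The remaining $3380 (= $5550 − $2170) moves to coinsurance.
Owner's 40% share of $3380 is $1352.
So the owner owes $2170 + $1352 = $3522.
The plan picks up $5550 − $3522 = $2028.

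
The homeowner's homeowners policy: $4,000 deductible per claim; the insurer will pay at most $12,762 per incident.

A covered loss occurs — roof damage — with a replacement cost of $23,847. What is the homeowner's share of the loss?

Subtract the deductible: $23,847 − $4,000 = $19,847.
Since $19,847 > $12,762, the payout is capped at $12,762.
The homeowner bears the rest of the original loss: $23,847 − $12,762 = $11,085.

$11,085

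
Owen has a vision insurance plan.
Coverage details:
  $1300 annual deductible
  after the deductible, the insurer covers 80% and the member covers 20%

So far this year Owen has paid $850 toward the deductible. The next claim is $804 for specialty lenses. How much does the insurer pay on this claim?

$850 of the $1300 deductible is already met, leaving $450.
That leaves $804 − $450 = $354 for coinsurance.
Coinsurance: $354 × 20% = $70.80.
Member responsibility: $450 + $70.80 = $520.80.
Insurer pays the balance: $804 − $520.80 = $283.20.

$283.20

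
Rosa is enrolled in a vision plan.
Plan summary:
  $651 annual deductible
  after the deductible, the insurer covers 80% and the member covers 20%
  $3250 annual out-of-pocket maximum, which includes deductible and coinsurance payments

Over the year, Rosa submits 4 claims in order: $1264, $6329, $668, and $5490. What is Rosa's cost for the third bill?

$133.60

Bill 1, $1264: deductible takes $651, $613 remains; member's 20% is $122.60. Member pays $773.60; OOP now $773.60.
Bill 2, $6329: deductible already satisfied, so member's share is 20% × $6329 = $1265.80. Member owes $1265.80 (running OOP $2039.40).
Bill 3, $668: deductible met; 20% of $668 = $133.60. Member owes $133.60 (running OOP $2173).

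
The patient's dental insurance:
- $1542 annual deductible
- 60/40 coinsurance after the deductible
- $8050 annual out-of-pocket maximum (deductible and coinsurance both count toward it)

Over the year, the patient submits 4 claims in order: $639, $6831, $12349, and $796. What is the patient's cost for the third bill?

$4136.80

Claim 1 ($639): entire amount goes to the deductible. Cost to patient: $639. OOP to date $639.
Claim 2 ($6831): deductible takes $903, $5928 remains; patient's 40% is $2371.20. Cost to patient: $3274.20. OOP to date $3913.20.
Claim 3 ($12349): deductible met; 40% of $12349 = $4939.60. OOP would hit $8852.80 > $8050, so the cap limits the patient to $8050 − $3913.20 = $4136.80.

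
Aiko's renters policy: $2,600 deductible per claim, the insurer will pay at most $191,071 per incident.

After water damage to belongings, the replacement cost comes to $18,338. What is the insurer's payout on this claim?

Subtract the deductible: $18,338 − $2,600 = $15,738.
That's under the $191,071 cap, so the insurer reimburses the full $15,738.

$15,738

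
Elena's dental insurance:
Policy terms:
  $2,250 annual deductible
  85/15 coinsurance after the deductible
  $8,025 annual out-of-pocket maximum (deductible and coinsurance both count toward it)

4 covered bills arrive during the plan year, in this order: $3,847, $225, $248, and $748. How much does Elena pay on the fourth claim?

$112.20

#1 ($3,847): $2,250 finishes the deductible; $1,597 goes to coinsurance; 15% of $1,597 = $239.55. Patient pays $2,489.55; OOP now $2,489.55.
#2 ($225): deductible already satisfied, so patient's share is 15% × $225 = $33.75. Cost to patient: $33.75. OOP to date $2,523.30.
#3 ($248): deductible met; 15% of $248 = $37.20. Cost to patient: $37.20. OOP to date $2,560.50.
#4 ($748): deductible met; 15% of $748 = $112.20. Cost to patient: $112.20. OOP to date $2,672.70.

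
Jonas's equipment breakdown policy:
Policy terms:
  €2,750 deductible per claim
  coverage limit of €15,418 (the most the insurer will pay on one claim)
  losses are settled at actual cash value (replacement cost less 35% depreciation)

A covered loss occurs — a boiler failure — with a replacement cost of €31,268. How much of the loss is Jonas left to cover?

€15,850

Actual cash value after 35% depreciation: €31,268 × 65% = €20,324.20.
Subtract the deductible: €20,324.20 − €2,750 = €17,574.20.
The €15,418 per-incident cap binds; insurer pays €15,418.
The business owner bears the rest of the original loss: €31,268 − €15,418 = €15,850.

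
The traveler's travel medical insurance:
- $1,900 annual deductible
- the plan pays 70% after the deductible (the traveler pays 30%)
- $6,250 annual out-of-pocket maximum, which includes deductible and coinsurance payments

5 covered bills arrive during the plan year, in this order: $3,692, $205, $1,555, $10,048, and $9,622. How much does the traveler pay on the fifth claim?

$270

Claim 1 ($3,692): $1,900 to deductible, leaving $1,792; coinsurance $1,792 × 30% = $537.60. Traveler pays $2,437.60; OOP now $2,437.60.
Claim 2 ($205): deductible met; 30% of $205 = $61.50. Traveler pays $61.50; OOP now $2,499.10.
Claim 3 ($1,555): 30% coinsurance on $1,555 = $466.50. Traveler pays $466.50; OOP now $2,965.60.
Claim 4 ($10,048): deductible met; 30% of $10,048 = $3,014.40. Traveler pays $3,014.40; OOP now $5,980.
Claim 5 ($9,622): deductible already satisfied, so traveler's share is 30% × $9,622 = $2,886.60. OOP would hit $8,866.60 > $6,250, so the cap limits the traveler to $6,250 − $5,980 = $270.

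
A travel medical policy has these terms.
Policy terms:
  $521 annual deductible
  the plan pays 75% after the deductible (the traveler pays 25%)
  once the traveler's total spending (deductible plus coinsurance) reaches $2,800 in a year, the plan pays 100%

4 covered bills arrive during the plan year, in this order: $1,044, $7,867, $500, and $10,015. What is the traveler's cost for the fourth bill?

Claim 1 — $1,044: $521 to deductible, leaving $523; 25% of $523 = $130.75. Traveler owes $651.75 (running OOP $651.75).
Claim 2 — $7,867: 25% coinsurance on $7,867 = $1,966.75. Traveler pays $1,966.75; OOP now $2,618.50.
Claim 3 — $500: deductible met; 25% of $500 = $125. Traveler owes $125 (running OOP $2,743.50).
Claim 4 — $10,015: deductible met; 25% of $10,015 = $2,503.75. Adding that to $2,743.50 gives $5,247.25, past the $2,800 cap; traveler pays only $2,800 − $2,743.50 = $56.50.

$56.50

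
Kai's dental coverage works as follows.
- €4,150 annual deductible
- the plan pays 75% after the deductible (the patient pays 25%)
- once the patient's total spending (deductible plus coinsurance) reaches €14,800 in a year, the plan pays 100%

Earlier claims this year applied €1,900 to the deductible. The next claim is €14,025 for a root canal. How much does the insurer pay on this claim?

€8,831.25

Deductible still to meet: €4,150 − €1,900 = €2,250.
After the €2,250 deductible portion, €14,025 − €2,250 = €11,775 is subject to coinsurance.
25% of €11,775 = €2,943.75 falls to the patient.
Patient responsibility before any cap: €2,250 + €2,943.75 = €5,193.75.
Year-to-date out-of-pocket becomes €1,900 + €5,193.75 = €7,093.75, still under the €14,800 maximum, so no cap applies.
Insurer pays the balance: €14,025 − €5,193.75 = €8,831.25.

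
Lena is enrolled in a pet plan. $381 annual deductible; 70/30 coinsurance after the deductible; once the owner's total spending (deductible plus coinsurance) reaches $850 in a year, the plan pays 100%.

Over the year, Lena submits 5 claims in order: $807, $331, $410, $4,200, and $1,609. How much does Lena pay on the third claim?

#1 ($807): deductible takes $381, $426 remains; coinsurance $426 × 30% = $127.80. Owner owes $508.80 (running OOP $508.80).
#2 ($331): deductible already satisfied, so owner's share is 30% × $331 = $99.30. Owner owes $99.30 (running OOP $608.10).
#3 ($410): deductible met; 30% of $410 = $123. Owner owes $123 (running OOP $731.10).

$123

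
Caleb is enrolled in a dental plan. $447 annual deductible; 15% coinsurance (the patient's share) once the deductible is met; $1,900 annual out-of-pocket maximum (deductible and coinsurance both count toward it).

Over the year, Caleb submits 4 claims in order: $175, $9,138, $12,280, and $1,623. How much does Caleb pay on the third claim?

Claim 1 — $175: fully absorbed by the deductible. Cost to patient: $175. OOP to date $175.
Claim 2 — $9,138: $272 finishes the deductible; $8,866 goes to coinsurance; coinsurance $8,866 × 15% = $1,329.90. Patient owes $1,601.90 (running OOP $1,776.90).
Claim 3 — $12,280: deductible already satisfied, so patient's share is 15% × $12,280 = $1,842. OOP would hit $3,618.90 > $1,900, so the cap limits the patient to $1,900 − $1,776.90 = $123.10.

$123.10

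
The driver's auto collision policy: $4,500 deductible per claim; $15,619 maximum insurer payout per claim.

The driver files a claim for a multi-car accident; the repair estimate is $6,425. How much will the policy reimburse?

$1,925

Subtract the deductible: $6,425 − $4,500 = $1,925.
$1,925 ≤ $15,619, so the limit doesn't bind; insurer pays $1,925.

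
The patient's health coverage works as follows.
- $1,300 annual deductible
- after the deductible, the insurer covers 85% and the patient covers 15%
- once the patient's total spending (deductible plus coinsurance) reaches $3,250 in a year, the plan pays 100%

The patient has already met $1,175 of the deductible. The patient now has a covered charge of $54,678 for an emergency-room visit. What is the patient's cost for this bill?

Remaining deductible: $1,300 − $1,175 = $125.
After the $125 deductible portion, $54,678 − $125 = $54,553 is subject to coinsurance.
Coinsurance: $54,553 × 15% = $8,182.95.
So the patient owes $125 + $8,182.95 = $8,307.95 before any cap.
Year-to-date out-of-pocket would reach $1,175 + $8,307.95 = $9,482.95, above the $3,250 maximum, so the patient pays only $3,250 − $1,175 = $2,075.

$2,075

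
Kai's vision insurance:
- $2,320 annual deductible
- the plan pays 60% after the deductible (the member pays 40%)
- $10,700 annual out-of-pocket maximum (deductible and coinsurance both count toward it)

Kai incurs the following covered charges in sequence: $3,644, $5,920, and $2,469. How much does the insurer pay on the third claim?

Claim 1 ($3,644): $2,320 finishes the deductible; $1,324 goes to coinsurance; 40% of $1,324 = $529.60. Member owes $2,849.60 (running OOP $2,849.60). Plan pays $3,644 − $2,849.60 = $794.40.
Claim 2 ($5,920): deductible met; 40% of $5,920 = $2,368. Member owes $2,368 (running OOP $5,217.60). Plan pays $5,920 − $2,368 = $3,552.
Claim 3 ($2,469): 40% coinsurance on $2,469 = $987.60. Member pays $987.60; OOP now $6,205.20. Insurer: $2,469 − $987.60 = $1,481.40.

$1,481.40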